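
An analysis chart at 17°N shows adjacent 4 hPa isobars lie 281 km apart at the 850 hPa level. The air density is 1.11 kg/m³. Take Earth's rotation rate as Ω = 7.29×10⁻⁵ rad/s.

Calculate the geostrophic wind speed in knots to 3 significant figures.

58.5 knots

Coriolis parameter at 17°N:
f = 2Ω sin φ = 2 × 7.29×10⁻⁵ × sin 17° = 4.26×10⁻⁵ s⁻¹
Pressure gradient: |∂P/∂n| = 400 Pa / 281000 m = 1.42×10⁻³ Pa/m
Geostrophic balance (pressure-gradient force = Coriolis force):
V_g = (1/(fρ)) |∂P/∂n| = 1.42×10⁻³ / (4.26×10⁻⁵ × 1.11) = 30.1 m/s
Converting: 30.1 m/s × 1.944 = 58.5 knots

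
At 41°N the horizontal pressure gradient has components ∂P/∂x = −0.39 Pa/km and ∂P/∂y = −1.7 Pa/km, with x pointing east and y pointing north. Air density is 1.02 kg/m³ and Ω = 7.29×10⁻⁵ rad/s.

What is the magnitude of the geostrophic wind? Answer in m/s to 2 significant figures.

18 m/s

Coriolis parameter at 41°N:
f = 2Ω sin φ = 2 × 7.29×10⁻⁵ × sin 41° = 9.57×10⁻⁵ s⁻¹
Component geostrophic relations (x east, y north):
u_g = −(1/(fρ)) ∂P/∂y,  v_g = (1/(fρ)) ∂P/∂x
u_g = −(−1.7×10⁻³)/(9.57×10⁻⁵ × 1.02) = 17.4 m/s;  v_g = (−0.39×10⁻³)/(9.57×10⁻⁵ × 1.02) = −4.00 m/s
|V_g| = √(u_g² + v_g²) = 17.9 m/s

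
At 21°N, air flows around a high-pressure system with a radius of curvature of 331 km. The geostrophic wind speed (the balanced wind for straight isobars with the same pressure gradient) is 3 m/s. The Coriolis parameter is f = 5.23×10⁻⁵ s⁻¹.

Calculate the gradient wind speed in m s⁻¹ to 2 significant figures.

Around a high, pressure-gradient force acts outward with centrifugal, so Coriolis balances both:
fV = (1/ρ)|∂P/∂n| + V²/R  →  V² − fR·V + fR·V_g = 0
With fR = 5.23×10⁻⁵ × 331×10³ m = 17.3 m/s:
V = [fR − √((fR)² − 4 fR V_g)]/2 = [17.3 − √(17.3² − 4×17.3×3)]/2 = 3.86 m/s
Supergeostrophic (V > V_g = 3 m/s), as expected around a high.

3.9 m s⁻¹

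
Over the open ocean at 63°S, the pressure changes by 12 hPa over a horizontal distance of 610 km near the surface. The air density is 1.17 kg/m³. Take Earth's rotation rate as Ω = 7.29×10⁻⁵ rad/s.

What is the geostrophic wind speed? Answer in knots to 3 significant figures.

Coriolis parameter at 63°S:
f = 2Ω sin φ = 2 × 7.29×10⁻⁵ × sin 63° = 1.30×10⁻⁴ s⁻¹
Pressure gradient: |∂P/∂n| = 1200 Pa / 610000 m = 1.97×10⁻³ Pa/m
Geostrophic balance (pressure-gradient force = Coriolis force):
V_g = (1/(fρ)) |∂P/∂n| = 1.97×10⁻³ / (1.30×10⁻⁴ × 1.17) = 12.9 m/s
Converting: 12.9 m/s × 1.944 = 25.2 knots

25.2 knots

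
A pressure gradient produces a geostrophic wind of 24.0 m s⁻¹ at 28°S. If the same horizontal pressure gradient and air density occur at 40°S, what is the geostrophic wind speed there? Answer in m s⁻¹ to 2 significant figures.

With the same pressure gradient and density, V_g ∝ 1/f ∝ 1/sin φ.
V₂ = V₁ · sin φ₁ / sin φ₂ = 24.0 × sin 28° / sin 40°
V₂ = 24.0 × 0.4695/0.6428 = 18 m s⁻¹

18 m s⁻¹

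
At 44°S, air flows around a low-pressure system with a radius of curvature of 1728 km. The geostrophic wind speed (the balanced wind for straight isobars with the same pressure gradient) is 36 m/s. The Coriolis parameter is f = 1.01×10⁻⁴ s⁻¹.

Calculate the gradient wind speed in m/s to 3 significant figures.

Around a low, centrifugal force acts outward with Coriolis, so pressure-gradient force balances both:
(1/ρ)|∂P/∂n| = fV + V²/R  →  V² + fR·V − fR·V_g = 0
With fR = 1.01×10⁻⁴ × 1728×10³ m = 175 m/s:
V = [−fR + √((fR)² + 4 fR V_g)]/2 = [−175 + √(175² + 4×175×36)]/2 = 30.6 m/s
Subgeostrophic (V < V_g = 36 m/s), as expected around a low.

30.6 m/s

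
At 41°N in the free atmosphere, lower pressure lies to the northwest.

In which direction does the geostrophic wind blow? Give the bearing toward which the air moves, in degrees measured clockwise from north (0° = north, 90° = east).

045°

The pressure-gradient force points toward the northwest (bearing 315°).
Geostrophic balance: in the Northern Hemisphere the Coriolis force deflects motion to the right, so the geostrophic wind blows 90° to the right of the pressure-gradient force (low pressure on the left).
Rotating 315° by 90° clockwise gives 045° — the wind blows toward the northeast.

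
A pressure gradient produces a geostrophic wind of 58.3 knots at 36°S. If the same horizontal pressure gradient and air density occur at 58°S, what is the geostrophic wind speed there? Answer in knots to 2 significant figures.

40 knots

With the same pressure gradient and density, V_g ∝ 1/f ∝ 1/sin φ.
V₂ = V₁ · sin φ₁ / sin φ₂ = 58.3 × sin 36° / sin 58°
V₂ = 58.3 × 0.5878/0.8480 = 40 knots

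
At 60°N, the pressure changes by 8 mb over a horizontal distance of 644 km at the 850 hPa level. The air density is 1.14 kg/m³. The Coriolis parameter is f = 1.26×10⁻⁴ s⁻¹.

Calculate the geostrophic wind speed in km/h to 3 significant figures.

31.1 km/h

Pressure gradient: |∂P/∂n| = 800 Pa / 644000 m = 1.24×10⁻³ Pa/m
Geostrophic balance (pressure-gradient force = Coriolis force):
V_g = (1/(fρ)) |∂P/∂n| = 1.24×10⁻³ / (1.26×10⁻⁴ × 1.14) = 8.65 m/s
Converting: 8.65 m/s × 3.6 = 31.1 km/h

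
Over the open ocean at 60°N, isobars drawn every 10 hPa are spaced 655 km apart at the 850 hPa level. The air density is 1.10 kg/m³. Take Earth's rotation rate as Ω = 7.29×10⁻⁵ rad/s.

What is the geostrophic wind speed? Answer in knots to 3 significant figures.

21.4 knots

Coriolis parameter at 60°N:
f = 2Ω sin φ = 2 × 7.29×10⁻⁵ × sin 60° = 1.26×10⁻⁴ s⁻¹
Pressure gradient: |∂P/∂n| = 1000 Pa / 655000 m = 1.53×10⁻³ Pa/m
Geostrophic balance (pressure-gradient force = Coriolis force):
V_g = (1/(fρ)) |∂P/∂n| = 1.53×10⁻³ / (1.26×10⁻⁴ × 1.10) = 11.0 m/s
Converting: 11.0 m/s × 1.944 = 21.4 knots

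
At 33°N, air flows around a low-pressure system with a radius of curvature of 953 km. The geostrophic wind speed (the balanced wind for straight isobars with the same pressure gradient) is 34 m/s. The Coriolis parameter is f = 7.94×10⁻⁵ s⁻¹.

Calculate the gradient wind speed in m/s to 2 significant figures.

25 m/s

Around a low, centrifugal force acts outward with Coriolis, so pressure-gradient force balances both:
(1/ρ)|∂P/∂n| = fV + V²/R  →  V² + fR·V − fR·V_g = 0
With fR = 7.94×10⁻⁵ × 953×10³ m = 75.7 m/s:
V = [−fR + √((fR)² + 4 fR V_g)]/2 = [−75.7 + √(75.7² + 4×75.7×34)]/2 = 25.4 m/s
Subgeostrophic (V < V_g = 34 m/s), as expected around a low.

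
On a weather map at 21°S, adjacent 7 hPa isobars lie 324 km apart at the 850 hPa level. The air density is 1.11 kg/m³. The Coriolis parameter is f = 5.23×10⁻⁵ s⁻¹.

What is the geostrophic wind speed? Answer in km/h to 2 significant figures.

130 km/h

Pressure gradient: |∂P/∂n| = 700 Pa / 324000 m = 2.16×10⁻³ Pa/m
Geostrophic balance (pressure-gradient force = Coriolis force):
V_g = (1/(fρ)) |∂P/∂n| = 2.16×10⁻³ / (5.23×10⁻⁵ × 1.11) = 37.2 m/s
Converting: 37.2 m/s × 3.6 = 130 km/h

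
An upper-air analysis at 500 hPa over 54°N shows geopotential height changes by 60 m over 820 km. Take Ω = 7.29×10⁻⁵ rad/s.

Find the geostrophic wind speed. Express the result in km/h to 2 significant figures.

22 km/h

Coriolis parameter at 54°N:
f = 2Ω sin φ = 2 × 7.29×10⁻⁵ × sin 54° = 1.18×10⁻⁴ s⁻¹
Height gradient: |∂Z/∂n| = 60 m / 820000 m = 7.32×10⁻⁵
On a pressure surface, geostrophic balance gives V_g = (g/f)|∂Z/∂n|:
V_g = 9.81 × 7.32×10⁻⁵ / 1.18×10⁻⁴ = 6.09 m/s
Converting: 6.09 m/s × 3.6 = 22 km/h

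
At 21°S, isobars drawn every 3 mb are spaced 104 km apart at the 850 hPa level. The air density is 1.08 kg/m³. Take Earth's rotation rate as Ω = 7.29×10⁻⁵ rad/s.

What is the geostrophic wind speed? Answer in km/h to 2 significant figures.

180 km/h

Coriolis parameter at 21°S:
f = 2Ω sin φ = 2 × 7.29×10⁻⁵ × sin 21° = 5.23×10⁻⁵ s⁻¹
Pressure gradient: |∂P/∂n| = 300 Pa / 104000 m = 2.88×10⁻³ Pa/m
Geostrophic balance (pressure-gradient force = Coriolis force):
V_g = (1/(fρ)) |∂P/∂n| = 2.88×10⁻³ / (5.23×10⁻⁵ × 1.08) = 51.1 m/s
Converting: 51.1 m/s × 3.6 = 180 km/h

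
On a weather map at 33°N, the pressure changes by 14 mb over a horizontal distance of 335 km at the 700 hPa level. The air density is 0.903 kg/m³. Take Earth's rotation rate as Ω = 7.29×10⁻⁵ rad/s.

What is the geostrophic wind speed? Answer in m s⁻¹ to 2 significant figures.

58 m s⁻¹

Coriolis parameter at 33°N:
f = 2Ω sin φ = 2 × 7.29×10⁻⁵ × sin 33° = 7.94×10⁻⁵ s⁻¹
Pressure gradient: |∂P/∂n| = 1400 Pa / 335000 m = 4.18×10⁻³ Pa/m
Geostrophic balance (pressure-gradient force = Coriolis force):
V_g = (1/(fρ)) |∂P/∂n| = 4.18×10⁻³ / (7.94×10⁻⁵ × 0.903) = 58.3 m/s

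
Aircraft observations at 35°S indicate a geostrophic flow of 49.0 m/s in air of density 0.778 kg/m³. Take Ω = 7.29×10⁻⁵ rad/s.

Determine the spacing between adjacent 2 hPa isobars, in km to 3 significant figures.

Coriolis parameter at 35°S:
f = 2Ω sin φ = 2 × 7.29×10⁻⁵ × sin 35° = 8.36×10⁻⁵ s⁻¹
Geostrophic balance rearranged: |∂P/∂n| = f ρ V_g
|∂P/∂n| = 8.36×10⁻⁵ × 0.778 × 49.0 = 3.19×10⁻³ Pa/m
Isobar spacing: Δn = ΔP/|∂P/∂n| = 200 Pa / 3.19×10⁻³ Pa/m = 62734 m ≈ 62.7 km

62.7 km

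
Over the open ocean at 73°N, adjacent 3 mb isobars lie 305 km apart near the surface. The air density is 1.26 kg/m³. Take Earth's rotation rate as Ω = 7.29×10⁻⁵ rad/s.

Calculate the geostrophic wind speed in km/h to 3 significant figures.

20.2 km/h

Coriolis parameter at 73°N:
f = 2Ω sin φ = 2 × 7.29×10⁻⁵ × sin 73° = 1.39×10⁻⁴ s⁻¹
Pressure gradient: |∂P/∂n| = 300 Pa / 305000 m = 9.84×10⁻⁴ Pa/m
Geostrophic balance (pressure-gradient force = Coriolis force):
V_g = (1/(fρ)) |∂P/∂n| = 9.84×10⁻⁴ / (1.39×10⁻⁴ × 1.26) = 5.60 m/s
Converting: 5.60 m/s × 3.6 = 20.2 km/h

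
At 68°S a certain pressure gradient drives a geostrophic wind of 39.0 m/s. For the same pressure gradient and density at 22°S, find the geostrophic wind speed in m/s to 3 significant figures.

96.5 m/s

With the same pressure gradient and density, V_g ∝ 1/f ∝ 1/sin φ.
V₂ = V₁ · sin φ₁ / sin φ₂ = 39.0 × sin 68° / sin 22°
V₂ = 39.0 × 0.9272/0.3746 = 96.5 m/s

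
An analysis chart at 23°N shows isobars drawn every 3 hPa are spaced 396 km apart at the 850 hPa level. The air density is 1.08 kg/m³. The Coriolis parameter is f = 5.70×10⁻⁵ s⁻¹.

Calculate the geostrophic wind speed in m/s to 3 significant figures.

Pressure gradient: |∂P/∂n| = 300 Pa / 396000 m = 7.58×10⁻⁴ Pa/m
Geostrophic balance (pressure-gradient force = Coriolis force):
V_g = (1/(fρ)) |∂P/∂n| = 7.58×10⁻⁴ / (5.70×10⁻⁵ × 1.08) = 12.3 m/s

12.3 m/s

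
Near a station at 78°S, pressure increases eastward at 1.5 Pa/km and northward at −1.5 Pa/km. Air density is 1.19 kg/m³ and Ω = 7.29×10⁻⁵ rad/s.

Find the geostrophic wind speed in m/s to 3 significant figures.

Coriolis parameter at 78°S:
f = 2Ω sin φ = 2 × 7.29×10⁻⁵ × sin 78° = 1.43×10⁻⁴ s⁻¹
In the Southern Hemisphere f is negative: f = −1.43×10⁻⁴ s⁻¹.
Component geostrophic relations (x east, y north):
u_g = −(1/(fρ)) ∂P/∂y,  v_g = (1/(fρ)) ∂P/∂x
u_g = −(−1.5×10⁻³)/(−1.43×10⁻⁴ × 1.19) = −8.84 m/s;  v_g = (1.5×10⁻³)/(−1.43×10⁻⁴ × 1.19) = −8.84 m/s
|V_g| = √(u_g² + v_g²) = 12.5 m/s

12.5 m/s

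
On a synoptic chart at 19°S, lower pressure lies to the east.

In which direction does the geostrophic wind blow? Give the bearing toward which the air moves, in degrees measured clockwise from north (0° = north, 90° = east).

The pressure-gradient force points toward the east (bearing 090°).
Geostrophic balance: in the Southern Hemisphere the Coriolis force deflects motion to the left, so the geostrophic wind blows 90° to the left of the pressure-gradient force (low pressure on the right).
Rotating 090° by 90° counterclockwise gives 000° — the wind blows toward the north.

000°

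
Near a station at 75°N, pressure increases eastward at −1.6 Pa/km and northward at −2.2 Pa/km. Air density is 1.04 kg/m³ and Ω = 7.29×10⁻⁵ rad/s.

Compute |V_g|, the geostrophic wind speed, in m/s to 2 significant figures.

19 m/s

Coriolis parameter at 75°N:
f = 2Ω sin φ = 2 × 7.29×10⁻⁵ × sin 75° = 1.41×10⁻⁴ s⁻¹
Component geostrophic relations (x east, y north):
u_g = −(1/(fρ)) ∂P/∂y,  v_g = (1/(fρ)) ∂P/∂x
u_g = −(−2.2×10⁻³)/(1.41×10⁻⁴ × 1.04) = 15.0 m/s;  v_g = (−1.6×10⁻³)/(1.41×10⁻⁴ × 1.04) = −10.9 m/s
|V_g| = √(u_g² + v_g²) = 18.6 m/s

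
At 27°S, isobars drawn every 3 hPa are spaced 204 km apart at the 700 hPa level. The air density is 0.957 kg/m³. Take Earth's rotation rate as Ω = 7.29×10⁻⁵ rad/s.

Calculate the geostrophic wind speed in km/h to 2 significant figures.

84 km/h

Coriolis parameter at 27°S:
f = 2Ω sin φ = 2 × 7.29×10⁻⁵ × sin 27° = 6.62×10⁻⁵ s⁻¹
Pressure gradient: |∂P/∂n| = 300 Pa / 204000 m = 1.47×10⁻³ Pa/m
Geostrophic balance (pressure-gradient force = Coriolis force):
V_g = (1/(fρ)) |∂P/∂n| = 1.47×10⁻³ / (6.62×10⁻⁵ × 0.957) = 23.2 m/s
Converting: 23.2 m/s × 3.6 = 84 km/h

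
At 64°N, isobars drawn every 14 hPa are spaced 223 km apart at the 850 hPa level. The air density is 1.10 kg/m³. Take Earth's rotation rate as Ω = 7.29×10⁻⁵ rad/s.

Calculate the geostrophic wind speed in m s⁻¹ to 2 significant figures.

44 m s⁻¹

Coriolis parameter at 64°N:
f = 2Ω sin φ = 2 × 7.29×10⁻⁵ × sin 64° = 1.31×10⁻⁴ s⁻¹
Pressure gradient: |∂P/∂n| = 1400 Pa / 223000 m = 6.28×10⁻³ Pa/m
Geostrophic balance (pressure-gradient force = Coriolis force):
V_g = (1/(fρ)) |∂P/∂n| = 6.28×10⁻³ / (1.31×10⁻⁴ × 1.10) = 43.6 m/s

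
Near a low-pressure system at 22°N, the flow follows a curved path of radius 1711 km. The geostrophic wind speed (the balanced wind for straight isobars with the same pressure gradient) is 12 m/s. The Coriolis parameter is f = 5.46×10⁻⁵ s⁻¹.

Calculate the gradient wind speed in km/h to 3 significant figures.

Around a low, centrifugal force acts outward with Coriolis, so pressure-gradient force balances both:
(1/ρ)|∂P/∂n| = fV + V²/R  →  V² + fR·V − fR·V_g = 0
With fR = 5.46×10⁻⁵ × 1711×10³ m = 93.4 m/s:
V = [−fR + √((fR)² + 4 fR V_g)]/2 = [−93.4 + √(93.4² + 4×93.4×12)]/2 = 10.8 m/s
Subgeostrophic (V < V_g = 12 m/s), as expected around a low.
Converting: 10.8 m/s × 3.6 = 38.7 km/h

38.7 km/h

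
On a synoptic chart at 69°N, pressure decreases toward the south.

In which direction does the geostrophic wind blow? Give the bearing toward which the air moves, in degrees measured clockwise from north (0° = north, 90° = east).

The pressure-gradient force points toward the south (bearing 180°).
Geostrophic balance: in the Northern Hemisphere the Coriolis force deflects motion to the right, so the geostrophic wind blows 90° to the right of the pressure-gradient force (low pressure on the left).
Rotating 180° by 90° clockwise gives 270° — the wind blows toward the west.

270°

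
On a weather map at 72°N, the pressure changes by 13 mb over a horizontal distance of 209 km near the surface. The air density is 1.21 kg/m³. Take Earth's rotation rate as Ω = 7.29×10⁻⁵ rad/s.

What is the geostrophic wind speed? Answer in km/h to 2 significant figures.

Coriolis parameter at 72°N:
f = 2Ω sin φ = 2 × 7.29×10⁻⁵ × sin 72° = 1.39×10⁻⁴ s⁻¹
Pressure gradient: |∂P/∂n| = 1300 Pa / 209000 m = 6.22×10⁻³ Pa/m
Geostrophic balance (pressure-gradient force = Coriolis force):
V_g = (1/(fρ)) |∂P/∂n| = 6.22×10⁻³ / (1.39×10⁻⁴ × 1.21) = 37.1 m/s
Converting: 37.1 m/s × 3.6 = 130 km/h

130 km/h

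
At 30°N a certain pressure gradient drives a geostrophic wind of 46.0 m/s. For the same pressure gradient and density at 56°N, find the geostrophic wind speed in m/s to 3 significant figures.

With the same pressure gradient and density, V_g ∝ 1/f ∝ 1/sin φ.
V₂ = V₁ · sin φ₁ / sin φ₂ = 46.0 × sin 30° / sin 56°
V₂ = 46.0 × 0.5000/0.8290 = 27.7 m/s

27.7 m/s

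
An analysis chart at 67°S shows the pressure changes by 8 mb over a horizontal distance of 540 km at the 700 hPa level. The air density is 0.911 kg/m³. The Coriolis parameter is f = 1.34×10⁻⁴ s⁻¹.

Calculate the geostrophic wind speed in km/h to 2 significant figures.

44 km/h

Pressure gradient: |∂P/∂n| = 800 Pa / 540000 m = 1.48×10⁻³ Pa/m
Geostrophic balance (pressure-gradient force = Coriolis force):
V_g = (1/(fρ)) |∂P/∂n| = 1.48×10⁻³ / (1.34×10⁻⁴ × 0.911) = 12.1 m/s
Converting: 12.1 m/s × 3.6 = 44 km/h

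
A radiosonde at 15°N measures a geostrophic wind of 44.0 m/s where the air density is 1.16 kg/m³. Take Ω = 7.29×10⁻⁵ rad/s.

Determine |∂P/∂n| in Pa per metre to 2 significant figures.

1.9×10⁻³ Pa/m

Coriolis parameter at 15°N:
f = 2Ω sin φ = 2 × 7.29×10⁻⁵ × sin 15° = 3.77×10⁻⁵ s⁻¹
Geostrophic balance rearranged: |∂P/∂n| = f ρ V_g
|∂P/∂n| = 3.77×10⁻⁵ × 1.16 × 44.0 = 1.93×10⁻³ Pa/m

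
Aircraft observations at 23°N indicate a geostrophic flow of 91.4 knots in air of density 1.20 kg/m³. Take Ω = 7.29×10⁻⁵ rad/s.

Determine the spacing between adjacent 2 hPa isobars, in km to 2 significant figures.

Coriolis parameter at 23°N:
f = 2Ω sin φ = 2 × 7.29×10⁻⁵ × sin 23° = 5.70×10⁻⁵ s⁻¹
Wind speed in SI: 91.4 knots = 47.0 m/s
Geostrophic balance rearranged: |∂P/∂n| = f ρ V_g
|∂P/∂n| = 5.70×10⁻⁵ × 1.20 × 47.0 = 3.21×10⁻³ Pa/m
Isobar spacing: Δn = ΔP/|∂P/∂n| = 200 Pa / 3.21×10⁻³ Pa/m = 62220 m ≈ 62 km

62 km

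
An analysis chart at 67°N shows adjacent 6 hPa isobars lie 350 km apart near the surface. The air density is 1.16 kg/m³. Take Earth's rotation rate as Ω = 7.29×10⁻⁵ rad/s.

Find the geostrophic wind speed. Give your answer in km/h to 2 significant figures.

40 km/h

Coriolis parameter at 67°N:
f = 2Ω sin φ = 2 × 7.29×10⁻⁵ × sin 67° = 1.34×10⁻⁴ s⁻¹
Pressure gradient: |∂P/∂n| = 600 Pa / 350000 m = 1.71×10⁻³ Pa/m
Geostrophic balance (pressure-gradient force = Coriolis force):
V_g = (1/(fρ)) |∂P/∂n| = 1.71×10⁻³ / (1.34×10⁻⁴ × 1.16) = 11.0 m/s
Converting: 11.0 m/s × 3.6 = 40 km/h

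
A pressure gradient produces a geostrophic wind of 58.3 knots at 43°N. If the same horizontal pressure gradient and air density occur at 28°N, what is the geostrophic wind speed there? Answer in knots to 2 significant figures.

85 knots

With the same pressure gradient and density, V_g ∝ 1/f ∝ 1/sin φ.
V₂ = V₁ · sin φ₁ / sin φ₂ = 58.3 × sin 43° / sin 28°
V₂ = 58.3 × 0.6820/0.4695 = 85 knots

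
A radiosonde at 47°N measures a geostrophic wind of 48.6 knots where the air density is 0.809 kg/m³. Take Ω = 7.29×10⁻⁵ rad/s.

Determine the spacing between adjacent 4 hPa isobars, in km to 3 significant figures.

185 km

Coriolis parameter at 47°N:
f = 2Ω sin φ = 2 × 7.29×10⁻⁵ × sin 47° = 1.07×10⁻⁴ s⁻¹
Wind speed in SI: 48.6 knots = 25.0 m/s
Geostrophic balance rearranged: |∂P/∂n| = f ρ V_g
|∂P/∂n| = 1.07×10⁻⁴ × 0.809 × 25.0 = 2.16×10⁻³ Pa/m
Isobar spacing: Δn = ΔP/|∂P/∂n| = 400 Pa / 2.16×10⁻³ Pa/m = 185461 m ≈ 185 km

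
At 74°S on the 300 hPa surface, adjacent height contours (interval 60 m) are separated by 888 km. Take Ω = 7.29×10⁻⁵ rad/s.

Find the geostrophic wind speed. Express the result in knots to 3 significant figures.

9.19 knots

Coriolis parameter at 74°S:
f = 2Ω sin φ = 2 × 7.29×10⁻⁵ × sin 74° = 1.40×10⁻⁴ s⁻¹
Height gradient: |∂Z/∂n| = 60 m / 888000 m = 6.76×10⁻⁵
On a pressure surface, geostrophic balance gives V_g = (g/f)|∂Z/∂n|:
V_g = 9.81 × 6.76×10⁻⁵ / 1.40×10⁻⁴ = 4.73 m/s
Converting: 4.73 m/s × 1.944 = 9.19 knots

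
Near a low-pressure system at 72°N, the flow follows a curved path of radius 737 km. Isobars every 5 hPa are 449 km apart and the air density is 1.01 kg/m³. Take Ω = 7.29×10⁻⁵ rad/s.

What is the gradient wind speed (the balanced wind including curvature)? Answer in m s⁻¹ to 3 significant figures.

7.41 m s⁻¹

Coriolis parameter at 72°N:
f = 2Ω sin φ = 2 × 7.29×10⁻⁵ × sin 72° = 1.39×10⁻⁴ s⁻¹
Pressure gradient: |∂P/∂n| = 500 Pa / 449000 m = 1.11×10⁻³ Pa/m
Geostrophic speed: V_g = |∂P/∂n|/(fρ) = 1.11×10⁻³/(1.39×10⁻⁴ × 1.01) = 7.95 m/s
Around a low, centrifugal force acts outward with Coriolis, so pressure-gradient force balances both:
(1/ρ)|∂P/∂n| = fV + V²/R  →  V² + fR·V − fR·V_g = 0
With fR = 1.39×10⁻⁴ × 737×10³ m = 102 m/s:
V = [−fR + √((fR)² + 4 fR V_g)]/2 = [−102 + √(102² + 4×102×7.95)]/2 = 7.41 m/s
Subgeostrophic (V < V_g = 7.95 m/s), as expected around a low.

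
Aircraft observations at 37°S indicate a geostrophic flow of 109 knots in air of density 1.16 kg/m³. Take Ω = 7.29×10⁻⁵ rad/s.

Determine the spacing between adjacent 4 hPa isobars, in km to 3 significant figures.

70.1 km

Coriolis parameter at 37°S:
f = 2Ω sin φ = 2 × 7.29×10⁻⁵ × sin 37° = 8.77×10⁻⁵ s⁻¹
Wind speed in SI: 109 knots = 56.1 m/s
Geostrophic balance rearranged: |∂P/∂n| = f ρ V_g
|∂P/∂n| = 8.77×10⁻⁵ × 1.16 × 56.1 = 5.71×10⁻³ Pa/m
Isobar spacing: Δn = ΔP/|∂P/∂n| = 400 Pa / 5.71×10⁻³ Pa/m = 70084 m ≈ 70.1 km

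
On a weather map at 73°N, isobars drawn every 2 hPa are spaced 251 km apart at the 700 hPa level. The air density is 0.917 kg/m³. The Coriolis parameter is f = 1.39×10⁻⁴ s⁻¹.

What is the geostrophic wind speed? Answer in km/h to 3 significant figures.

22.5 km/h

Pressure gradient: |∂P/∂n| = 200 Pa / 251000 m = 7.97×10⁻⁴ Pa/m
Geostrophic balance (pressure-gradient force = Coriolis force):
V_g = (1/(fρ)) |∂P/∂n| = 7.97×10⁻⁴ / (1.39×10⁻⁴ × 0.917) = 6.25 m/s
Converting: 6.25 m/s × 3.6 = 22.5 km/h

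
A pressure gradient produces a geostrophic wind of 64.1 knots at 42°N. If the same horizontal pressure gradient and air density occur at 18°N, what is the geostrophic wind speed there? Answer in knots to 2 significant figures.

140 knots

With the same pressure gradient and density, V_g ∝ 1/f ∝ 1/sin φ.
V₂ = V₁ · sin φ₁ / sin φ₂ = 64.1 × sin 42° / sin 18°
V₂ = 64.1 × 0.6691/0.3090 = 140 knots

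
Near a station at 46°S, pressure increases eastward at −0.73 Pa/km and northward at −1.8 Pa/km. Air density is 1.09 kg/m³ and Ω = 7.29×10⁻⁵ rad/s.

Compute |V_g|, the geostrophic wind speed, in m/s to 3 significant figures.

17.0 m/s

Coriolis parameter at 46°S:
f = 2Ω sin φ = 2 × 7.29×10⁻⁵ × sin 46° = 1.05×10⁻⁴ s⁻¹
In the Southern Hemisphere f is negative: f = −1.05×10⁻⁴ s⁻¹.
Component geostrophic relations (x east, y north):
u_g = −(1/(fρ)) ∂P/∂y,  v_g = (1/(fρ)) ∂P/∂x
u_g = −(−1.8×10⁻³)/(−1.05×10⁻⁴ × 1.09) = −15.7 m/s;  v_g = (−0.73×10⁻³)/(−1.05×10⁻⁴ × 1.09) = 6.39 m/s
|V_g| = √(u_g² + v_g²) = 17.0 m/s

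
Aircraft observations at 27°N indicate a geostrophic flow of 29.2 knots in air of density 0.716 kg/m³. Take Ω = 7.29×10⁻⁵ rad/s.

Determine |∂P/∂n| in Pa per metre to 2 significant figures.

7.1×10⁻⁴ Pa/m

Coriolis parameter at 27°N:
f = 2Ω sin φ = 2 × 7.29×10⁻⁵ × sin 27° = 6.62×10⁻⁵ s⁻¹
Wind speed in SI: 29.2 knots = 15.0 m/s
Geostrophic balance rearranged: |∂P/∂n| = f ρ V_g
|∂P/∂n| = 6.62×10⁻⁵ × 0.716 × 15.0 = 7.12×10⁻⁴ Pa/m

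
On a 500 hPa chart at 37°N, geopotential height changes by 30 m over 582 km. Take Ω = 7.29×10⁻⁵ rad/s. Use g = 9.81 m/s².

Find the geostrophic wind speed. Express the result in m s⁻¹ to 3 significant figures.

Coriolis parameter at 37°N:
f = 2Ω sin φ = 2 × 7.29×10⁻⁵ × sin 37° = 8.77×10⁻⁵ s⁻¹
Height gradient: |∂Z/∂n| = 30 m / 582000 m = 5.15×10⁻⁵
On a pressure surface, geostrophic balance gives V_g = (g/f)|∂Z/∂n|:
V_g = 9.81 × 5.15×10⁻⁵ / 8.77×10⁻⁵ = 5.76 m/s

5.76 m s⁻¹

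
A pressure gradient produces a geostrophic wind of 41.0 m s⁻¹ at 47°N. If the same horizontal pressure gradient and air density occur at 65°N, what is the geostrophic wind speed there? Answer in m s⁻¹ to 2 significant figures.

33 m s⁻¹

With the same pressure gradient and density, V_g ∝ 1/f ∝ 1/sin φ.
V₂ = V₁ · sin φ₁ / sin φ₂ = 41.0 × sin 47° / sin 65°
V₂ = 41.0 × 0.7314/0.9063 = 33 m s⁻¹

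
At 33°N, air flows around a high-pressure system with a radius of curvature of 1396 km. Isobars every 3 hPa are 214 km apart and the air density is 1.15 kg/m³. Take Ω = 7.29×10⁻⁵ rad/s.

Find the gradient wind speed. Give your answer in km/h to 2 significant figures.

Coriolis parameter at 33°N:
f = 2Ω sin φ = 2 × 7.29×10⁻⁵ × sin 33° = 7.94×10⁻⁵ s⁻¹
Pressure gradient: |∂P/∂n| = 300 Pa / 214000 m = 1.40×10⁻³ Pa/m
Geostrophic speed: V_g = |∂P/∂n|/(fρ) = 1.40×10⁻³/(7.94×10⁻⁵ × 1.15) = 15.4 m/s
Around a high, pressure-gradient force acts outward with centrifugal, so Coriolis balances both:
fV = (1/ρ)|∂P/∂n| + V²/R  →  V² − fR·V + fR·V_g = 0
With fR = 7.94×10⁻⁵ × 1396×10³ m = 111 m/s:
V = [fR − √((fR)² − 4 fR V_g)]/2 = [111 − √(111² − 4×111×15.4)]/2 = 18.4 m/s
Supergeostrophic (V > V_g = 15.4 m/s), as expected around a high.
Converting: 18.4 m/s × 3.6 = 66 km/h

66 km/h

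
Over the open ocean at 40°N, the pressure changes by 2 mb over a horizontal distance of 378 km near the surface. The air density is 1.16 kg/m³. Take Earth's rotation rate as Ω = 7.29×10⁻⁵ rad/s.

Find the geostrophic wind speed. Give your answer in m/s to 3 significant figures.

4.87 m/s

Coriolis parameter at 40°N:
f = 2Ω sin φ = 2 × 7.29×10⁻⁵ × sin 40° = 9.37×10⁻⁵ s⁻¹
Pressure gradient: |∂P/∂n| = 200 Pa / 378000 m = 5.29×10⁻⁴ Pa/m
Geostrophic balance (pressure-gradient force = Coriolis force):
V_g = (1/(fρ)) |∂P/∂n| = 5.29×10⁻⁴ / (9.37×10⁻⁵ × 1.16) = 4.87 m/s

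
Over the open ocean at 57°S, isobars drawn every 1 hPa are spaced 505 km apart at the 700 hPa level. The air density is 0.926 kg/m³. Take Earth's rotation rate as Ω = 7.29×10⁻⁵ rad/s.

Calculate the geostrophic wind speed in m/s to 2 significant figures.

1.7 m/s

Coriolis parameter at 57°S:
f = 2Ω sin φ = 2 × 7.29×10⁻⁵ × sin 57° = 1.22×10⁻⁴ s⁻¹
Pressure gradient: |∂P/∂n| = 100 Pa / 505000 m = 1.98×10⁻⁴ Pa/m
Geostrophic balance (pressure-gradient force = Coriolis force):
V_g = (1/(fρ)) |∂P/∂n| = 1.98×10⁻⁴ / (1.22×10⁻⁴ × 0.926) = 1.75 m/s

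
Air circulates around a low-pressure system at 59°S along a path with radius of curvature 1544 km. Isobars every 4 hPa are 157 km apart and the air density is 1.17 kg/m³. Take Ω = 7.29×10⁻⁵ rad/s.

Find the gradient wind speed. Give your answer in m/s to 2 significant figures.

16 m/s

Coriolis parameter at 59°S:
f = 2Ω sin φ = 2 × 7.29×10⁻⁵ × sin 59° = 1.25×10⁻⁴ s⁻¹
Pressure gradient: |∂P/∂n| = 400 Pa / 157000 m = 2.55×10⁻³ Pa/m
Geostrophic speed: V_g = |∂P/∂n|/(fρ) = 2.55×10⁻³/(1.25×10⁻⁴ × 1.17) = 17.4 m/s
Around a low, centrifugal force acts outward with Coriolis, so pressure-gradient force balances both:
(1/ρ)|∂P/∂n| = fV + V²/R  →  V² + fR·V − fR·V_g = 0
With fR = 1.25×10⁻⁴ × 1544×10³ m = 193 m/s:
V = [−fR + √((fR)² + 4 fR V_g)]/2 = [−193 + √(193² + 4×193×17.4)]/2 = 16.1 m/s
Subgeostrophic (V < V_g = 17.4 m/s), as expected around a low.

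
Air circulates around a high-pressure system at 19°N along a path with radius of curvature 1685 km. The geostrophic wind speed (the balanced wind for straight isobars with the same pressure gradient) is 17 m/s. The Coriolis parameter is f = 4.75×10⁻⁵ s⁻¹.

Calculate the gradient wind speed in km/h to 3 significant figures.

Around a high, pressure-gradient force acts outward with centrifugal, so Coriolis balances both:
fV = (1/ρ)|∂P/∂n| + V²/R  →  V² − fR·V + fR·V_g = 0
With fR = 4.75×10⁻⁵ × 1685×10³ m = 80.0 m/s:
V = [fR − √((fR)² − 4 fR V_g)]/2 = [80.0 − √(80.0² − 4×80.0×17)]/2 = 24.5 m/s
Supergeostrophic (V > V_g = 17 m/s), as expected around a high.
Converting: 24.5 m/s × 3.6 = 88.2 km/h

88.2 km/h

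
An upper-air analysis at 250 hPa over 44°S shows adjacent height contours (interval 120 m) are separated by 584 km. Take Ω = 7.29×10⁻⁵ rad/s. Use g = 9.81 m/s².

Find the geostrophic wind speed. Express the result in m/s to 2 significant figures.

Coriolis parameter at 44°S:
f = 2Ω sin φ = 2 × 7.29×10⁻⁵ × sin 44° = 1.01×10⁻⁴ s⁻¹
Height gradient: |∂Z/∂n| = 120 m / 584000 m = 2.05×10⁻⁴
On a pressure surface, geostrophic balance gives V_g = (g/f)|∂Z/∂n|:
V_g = 9.81 × 2.05×10⁻⁴ / 1.01×10⁻⁴ = 19.9 m/s

20 m/s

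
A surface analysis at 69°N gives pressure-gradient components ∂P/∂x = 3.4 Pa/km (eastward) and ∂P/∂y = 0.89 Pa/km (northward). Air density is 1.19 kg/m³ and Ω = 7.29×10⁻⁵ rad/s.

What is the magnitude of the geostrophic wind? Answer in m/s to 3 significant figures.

21.7 m/s

Coriolis parameter at 69°N:
f = 2Ω sin φ = 2 × 7.29×10⁻⁵ × sin 69° = 1.36×10⁻⁴ s⁻¹
Component geostrophic relations (x east, y north):
u_g = −(1/(fρ)) ∂P/∂y,  v_g = (1/(fρ)) ∂P/∂x
u_g = −(0.89×10⁻³)/(1.36×10⁻⁴ × 1.19) = −5.49 m/s;  v_g = (3.4×10⁻³)/(1.36×10⁻⁴ × 1.19) = 21.0 m/s
|V_g| = √(u_g² + v_g²) = 21.7 m/s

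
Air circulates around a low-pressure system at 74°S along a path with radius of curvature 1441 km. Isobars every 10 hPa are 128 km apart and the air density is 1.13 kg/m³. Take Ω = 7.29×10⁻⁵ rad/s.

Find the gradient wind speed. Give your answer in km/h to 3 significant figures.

Coriolis parameter at 74°S:
f = 2Ω sin φ = 2 × 7.29×10⁻⁵ × sin 74° = 1.40×10⁻⁴ s⁻¹
Pressure gradient: |∂P/∂n| = 1000 Pa / 128000 m = 7.81×10⁻³ Pa/m
Geostrophic speed: V_g = |∂P/∂n|/(fρ) = 7.81×10⁻³/(1.40×10⁻⁴ × 1.13) = 49.3 m/s
Around a low, centrifugal force acts outward with Coriolis, so pressure-gradient force balances both:
(1/ρ)|∂P/∂n| = fV + V²/R  →  V² + fR·V − fR·V_g = 0
With fR = 1.40×10⁻⁴ × 1441×10³ m = 202 m/s:
V = [−fR + √((fR)² + 4 fR V_g)]/2 = [−202 + √(202² + 4×202×49.3)]/2 = 41 m/s
Subgeostrophic (V < V_g = 49.3 m/s), as expected around a low.
Converting: 41 m/s × 3.6 = 148 km/h

148 km/h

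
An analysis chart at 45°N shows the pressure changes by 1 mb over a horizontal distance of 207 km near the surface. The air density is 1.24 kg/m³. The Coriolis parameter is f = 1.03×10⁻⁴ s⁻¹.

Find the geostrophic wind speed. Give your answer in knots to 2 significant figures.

Pressure gradient: |∂P/∂n| = 100 Pa / 207000 m = 4.83×10⁻⁴ Pa/m
Geostrophic balance (pressure-gradient force = Coriolis force):
V_g = (1/(fρ)) |∂P/∂n| = 4.83×10⁻⁴ / (1.03×10⁻⁴ × 1.24) = 3.78 m/s
Converting: 3.78 m/s × 1.944 = 7.4 knots

7.4 knots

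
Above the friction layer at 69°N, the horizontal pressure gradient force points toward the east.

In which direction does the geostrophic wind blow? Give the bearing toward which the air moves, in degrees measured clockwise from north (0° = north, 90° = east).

The pressure-gradient force points toward the east (bearing 090°).
Geostrophic balance: in the Northern Hemisphere the Coriolis force deflects motion to the right, so the geostrophic wind blows 90° to the right of the pressure-gradient force (low pressure on the left).
Rotating 090° by 90° clockwise gives 180° — the wind blows toward the south.

180°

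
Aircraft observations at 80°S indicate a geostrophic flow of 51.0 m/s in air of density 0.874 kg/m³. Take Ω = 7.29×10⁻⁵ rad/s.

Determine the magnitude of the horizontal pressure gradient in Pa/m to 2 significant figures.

Coriolis parameter at 80°S:
f = 2Ω sin φ = 2 × 7.29×10⁻⁵ × sin 80° = 1.44×10⁻⁴ s⁻¹
Geostrophic balance rearranged: |∂P/∂n| = f ρ V_g
|∂P/∂n| = 1.44×10⁻⁴ × 0.874 × 51.0 = 6.40×10⁻³ Pa/m

6.4×10⁻³ Pa/m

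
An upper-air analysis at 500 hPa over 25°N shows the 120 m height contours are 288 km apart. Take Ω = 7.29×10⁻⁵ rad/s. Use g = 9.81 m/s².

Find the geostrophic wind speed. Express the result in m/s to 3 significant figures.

66.3 m/s

Coriolis parameter at 25°N:
f = 2Ω sin φ = 2 × 7.29×10⁻⁵ × sin 25° = 6.16×10⁻⁵ s⁻¹
Height gradient: |∂Z/∂n| = 120 m / 288000 m = 4.17×10⁻⁴
On a pressure surface, geostrophic balance gives V_g = (g/f)|∂Z/∂n|:
V_g = 9.81 × 4.17×10⁻⁴ / 6.16×10⁻⁵ = 66.3 m/s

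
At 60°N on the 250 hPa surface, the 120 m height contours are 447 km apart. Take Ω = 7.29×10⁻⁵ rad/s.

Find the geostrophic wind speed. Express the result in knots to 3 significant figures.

Coriolis parameter at 60°N:
f = 2Ω sin φ = 2 × 7.29×10⁻⁵ × sin 60° = 1.26×10⁻⁴ s⁻¹
Height gradient: |∂Z/∂n| = 120 m / 447000 m = 2.68×10⁻⁴
On a pressure surface, geostrophic balance gives V_g = (g/f)|∂Z/∂n|:
V_g = 9.81 × 2.68×10⁻⁴ / 1.26×10⁻⁴ = 20.9 m/s
Converting: 20.9 m/s × 1.944 = 40.5 knots

40.5 knots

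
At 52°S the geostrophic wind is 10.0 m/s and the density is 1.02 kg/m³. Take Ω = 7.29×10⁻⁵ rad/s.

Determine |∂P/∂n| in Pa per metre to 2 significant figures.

1.2×10⁻³ Pa/m

Coriolis parameter at 52°S:
f = 2Ω sin φ = 2 × 7.29×10⁻⁵ × sin 52° = 1.15×10⁻⁴ s⁻¹
Geostrophic balance rearranged: |∂P/∂n| = f ρ V_g
|∂P/∂n| = 1.15×10⁻⁴ × 1.02 × 10.0 = 1.17×10⁻³ Pa/m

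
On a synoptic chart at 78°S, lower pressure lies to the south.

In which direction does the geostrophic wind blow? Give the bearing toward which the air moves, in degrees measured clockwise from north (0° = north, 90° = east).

The pressure-gradient force points toward the south (bearing 180°).
Geostrophic balance: in the Southern Hemisphere the Coriolis force deflects motion to the left, so the geostrophic wind blows 90° to the left of the pressure-gradient force (low pressure on the right).
Rotating 180° by 90° counterclockwise gives 090° — the wind blows toward the east.

090°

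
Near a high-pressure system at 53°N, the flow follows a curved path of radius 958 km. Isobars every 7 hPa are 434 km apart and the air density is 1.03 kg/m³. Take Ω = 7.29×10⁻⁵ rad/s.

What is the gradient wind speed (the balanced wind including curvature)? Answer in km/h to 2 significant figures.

Coriolis parameter at 53°N:
f = 2Ω sin φ = 2 × 7.29×10⁻⁵ × sin 53° = 1.16×10⁻⁴ s⁻¹
Pressure gradient: |∂P/∂n| = 700 Pa / 434000 m = 1.61×10⁻³ Pa/m
Geostrophic speed: V_g = |∂P/∂n|/(fρ) = 1.61×10⁻³/(1.16×10⁻⁴ × 1.03) = 13.4 m/s
Around a high, pressure-gradient force acts outward with centrifugal, so Coriolis balances both:
fV = (1/ρ)|∂P/∂n| + V²/R  →  V² − fR·V + fR·V_g = 0
With fR = 1.16×10⁻⁴ × 958×10³ m = 112 m/s:
V = [fR − √((fR)² − 4 fR V_g)]/2 = [112 − √(112² − 4×112×13.4)]/2 = 15.6 m/s
Supergeostrophic (V > V_g = 13.4 m/s), as expected around a high.
Converting: 15.6 m/s × 3.6 = 56 km/h

56 km/h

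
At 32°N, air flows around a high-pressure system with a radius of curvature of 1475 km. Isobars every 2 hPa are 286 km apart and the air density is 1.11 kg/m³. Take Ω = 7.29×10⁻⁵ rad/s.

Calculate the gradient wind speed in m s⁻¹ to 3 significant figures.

8.84 m s⁻¹

Coriolis parameter at 32°N:
f = 2Ω sin φ = 2 × 7.29×10⁻⁵ × sin 32° = 7.73×10⁻⁵ s⁻¹
Pressure gradient: |∂P/∂n| = 200 Pa / 286000 m = 6.99×10⁻⁴ Pa/m
Geostrophic speed: V_g = |∂P/∂n|/(fρ) = 6.99×10⁻⁴/(7.73×10⁻⁵ × 1.11) = 8.15 m/s
Around a high, pressure-gradient force acts outward with centrifugal, so Coriolis balances both:
fV = (1/ρ)|∂P/∂n| + V²/R  →  V² − fR·V + fR·V_g = 0
With fR = 7.73×10⁻⁵ × 1475×10³ m = 114 m/s:
V = [fR − √((fR)² − 4 fR V_g)]/2 = [114 − √(114² − 4×114×8.15)]/2 = 8.84 m/s
Supergeostrophic (V > V_g = 8.15 m/s), as expected around a high.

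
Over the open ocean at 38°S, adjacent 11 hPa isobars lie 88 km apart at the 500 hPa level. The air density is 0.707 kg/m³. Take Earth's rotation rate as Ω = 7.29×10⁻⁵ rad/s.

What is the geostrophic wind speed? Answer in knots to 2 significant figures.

380 knots

Coriolis parameter at 38°S:
f = 2Ω sin φ = 2 × 7.29×10⁻⁵ × sin 38° = 8.98×10⁻⁵ s⁻¹
Pressure gradient: |∂P/∂n| = 1100 Pa / 88000 m = 1.25×10⁻² Pa/m
Geostrophic balance (pressure-gradient force = Coriolis force):
V_g = (1/(fρ)) |∂P/∂n| = 1.25×10⁻² / (8.98×10⁻⁵ × 0.707) = 197 m/s
Converting: 197 m/s × 1.944 = 380 knots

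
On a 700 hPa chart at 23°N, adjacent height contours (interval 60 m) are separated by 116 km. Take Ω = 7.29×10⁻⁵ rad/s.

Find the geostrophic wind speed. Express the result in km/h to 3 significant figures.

321 km/h

Coriolis parameter at 23°N:
f = 2Ω sin φ = 2 × 7.29×10⁻⁵ × sin 23° = 5.70×10⁻⁵ s⁻¹
Height gradient: |∂Z/∂n| = 60 m / 116000 m = 5.17×10⁻⁴
On a pressure surface, geostrophic balance gives V_g = (g/f)|∂Z/∂n|:
V_g = 9.81 × 5.17×10⁻⁴ / 5.70×10⁻⁵ = 89.1 m/s
Converting: 89.1 m/s × 3.6 = 321 km/h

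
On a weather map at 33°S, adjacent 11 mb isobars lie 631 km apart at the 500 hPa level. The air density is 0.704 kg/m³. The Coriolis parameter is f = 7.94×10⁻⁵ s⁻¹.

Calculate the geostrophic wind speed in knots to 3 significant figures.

60.6 knots

Pressure gradient: |∂P/∂n| = 1100 Pa / 631000 m = 1.74×10⁻³ Pa/m
Geostrophic balance (pressure-gradient force = Coriolis force):
V_g = (1/(fρ)) |∂P/∂n| = 1.74×10⁻³ / (7.94×10⁻⁵ × 0.704) = 31.2 m/s
Converting: 31.2 m/s × 1.944 = 60.6 knots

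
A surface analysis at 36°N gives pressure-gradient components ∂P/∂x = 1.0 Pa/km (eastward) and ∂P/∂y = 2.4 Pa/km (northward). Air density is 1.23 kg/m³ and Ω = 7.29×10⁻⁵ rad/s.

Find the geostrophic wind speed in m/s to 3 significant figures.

Coriolis parameter at 36°N:
f = 2Ω sin φ = 2 × 7.29×10⁻⁵ × sin 36° = 8.57×10⁻⁵ s⁻¹
Component geostrophic relations (x east, y north):
u_g = −(1/(fρ)) ∂P/∂y,  v_g = (1/(fρ)) ∂P/∂x
u_g = −(2.4×10⁻³)/(8.57×10⁻⁵ × 1.23) = −22.8 m/s;  v_g = (1.0×10⁻³)/(8.57×10⁻⁵ × 1.23) = 9.49 m/s
|V_g| = √(u_g² + v_g²) = 24.7 m/s

24.7 m/s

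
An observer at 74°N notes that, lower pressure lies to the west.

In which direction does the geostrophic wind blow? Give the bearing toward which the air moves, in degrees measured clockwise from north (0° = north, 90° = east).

The pressure-gradient force points toward the west (bearing 270°).
Geostrophic balance: in the Northern Hemisphere the Coriolis force deflects motion to the right, so the geostrophic wind blows 90° to the right of the pressure-gradient force (low pressure on the left).
Rotating 270° by 90° clockwise gives 000° — the wind blows toward the north.

000°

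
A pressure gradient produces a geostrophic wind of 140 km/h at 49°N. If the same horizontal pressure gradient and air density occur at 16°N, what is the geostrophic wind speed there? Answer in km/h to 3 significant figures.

383 km/h

With the same pressure gradient and density, V_g ∝ 1/f ∝ 1/sin φ.
V₂ = V₁ · sin φ₁ / sin φ₂ = 140 × sin 49° / sin 16°
V₂ = 140 × 0.7547/0.2756 = 383 km/h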